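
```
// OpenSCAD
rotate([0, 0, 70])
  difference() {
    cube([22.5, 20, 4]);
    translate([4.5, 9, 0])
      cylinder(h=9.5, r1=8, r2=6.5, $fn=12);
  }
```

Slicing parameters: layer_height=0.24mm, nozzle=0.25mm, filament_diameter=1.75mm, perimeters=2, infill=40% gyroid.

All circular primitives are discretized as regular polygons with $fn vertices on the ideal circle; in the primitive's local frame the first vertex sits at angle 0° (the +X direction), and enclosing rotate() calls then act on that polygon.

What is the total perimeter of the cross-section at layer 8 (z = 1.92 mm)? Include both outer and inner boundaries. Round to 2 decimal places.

106.69 mm

At z = 1.92 mm: the cube is present — its section is the full 22.5×20 rectangle (perimeter 85.00 mm); the cone at (4.5, 9): at t=0.202 of its height the radius interpolates to r₁+(r₂−r₁)t = 7.697, giving a regular 12-gon of that circumradius (perimeter = 2·12·7.697·sin(180°/12) = 47.81 mm); Subtracting the remaining from the first: starting from the 22.5×20 cube, the cone at (4.5, 9) partially overlaps it — only the 152.40 mm² overlap (of its 177.72 mm²) is removed, clipping the outline — boundary = 106.69 mm; (whole slice rotated 70° about Z — lengths, areas and connectivity unchanged). Overall, the cross-section is a single solid region. Total boundary length (outer) = 106.69 mm.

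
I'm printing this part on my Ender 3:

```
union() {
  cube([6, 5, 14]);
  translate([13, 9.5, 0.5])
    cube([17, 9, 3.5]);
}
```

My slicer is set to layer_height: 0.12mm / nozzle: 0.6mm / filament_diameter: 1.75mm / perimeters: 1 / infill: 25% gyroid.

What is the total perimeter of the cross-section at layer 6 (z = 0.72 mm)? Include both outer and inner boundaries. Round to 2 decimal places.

74.00 mm

At z = 0.72 mm: the cube (footprint 6×5) is included at this height (perimeter 22.00 mm); the cube at (13, 9.5) is present — its section is the full 17×9 rectangle (perimeter 52.00 mm); Merging all regions: the 2 present regions are separate (no shared area or edge), so areas and boundary lengths simply add and each stays a separate island — boundary = 74.00 mm. Overall, the cross-section has 2 separate islands. Total boundary length (outer) = 74.00 mm.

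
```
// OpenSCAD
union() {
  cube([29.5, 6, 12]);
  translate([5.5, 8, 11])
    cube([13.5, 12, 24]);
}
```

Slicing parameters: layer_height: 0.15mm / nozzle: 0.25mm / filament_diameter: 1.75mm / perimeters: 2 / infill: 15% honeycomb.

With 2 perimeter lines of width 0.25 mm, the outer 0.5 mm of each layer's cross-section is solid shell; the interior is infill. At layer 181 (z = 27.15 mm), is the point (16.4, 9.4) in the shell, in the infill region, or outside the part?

infill

At z = 27.15 mm: the cube does not reach this height (z outside [0, 12]); the cube at (5.5, 8) (footprint 13.5×12) is included at this height; Taking the union: only the 13.5×12 cube at (5.5, 8) is present, so the union is just that shape — 1 connected region. Overall, the cross-section is a single solid region. The nearest boundary edge runs (5.50, 8.00)→(19.00, 8.00); distance from the point to it = 1.40 mm. The point is inside the cross-section and 1.40 mm from the nearest boundary — more than the 0.5 mm shell width (2 × 0.25), so it's in the infill interior.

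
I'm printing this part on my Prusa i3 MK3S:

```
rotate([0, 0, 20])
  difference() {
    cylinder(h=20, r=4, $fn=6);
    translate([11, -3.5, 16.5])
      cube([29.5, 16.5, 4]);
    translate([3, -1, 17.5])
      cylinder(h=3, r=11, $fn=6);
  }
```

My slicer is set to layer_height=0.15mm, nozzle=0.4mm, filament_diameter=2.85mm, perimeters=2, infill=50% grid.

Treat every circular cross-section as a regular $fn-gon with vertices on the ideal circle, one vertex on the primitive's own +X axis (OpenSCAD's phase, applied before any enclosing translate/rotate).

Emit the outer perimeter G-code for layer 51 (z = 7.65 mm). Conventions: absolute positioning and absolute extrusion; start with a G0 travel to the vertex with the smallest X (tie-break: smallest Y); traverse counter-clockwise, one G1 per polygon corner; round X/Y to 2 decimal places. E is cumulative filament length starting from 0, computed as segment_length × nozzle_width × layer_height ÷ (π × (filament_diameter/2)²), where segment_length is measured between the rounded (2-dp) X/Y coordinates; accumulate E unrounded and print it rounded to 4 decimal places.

At z = 7.65 mm: the r=4 cylinder contributes a regular 6-gon of circumradius 4; the cube at (11, -3.5) does not reach this height (z outside [16.5, 20.5]); the cylinder at (3, -1) is absent (z outside [17.5, 20.5]); Subtracting the remaining from the first: none of the subtracted shapes is present at this height, so the r=4 cylinder is unchanged — 1 connected region; (rotated 20° about Z; rotation is an isometry so areas/perimeters/island counts are preserved). The outline is a single polygon with 6 vertices. Extrusion per mm of travel: 0.4 × 0.15 / (π × 1.425²) = 0.009405. Accumulating E over each segment gives final E = 0.2257.

G0 X-3.76 Y-1.37 Z7.65
G1 X-0.69 Y-3.94 E0.0377
G1 X3.06 Y-2.57 E0.0752
G1 X3.76 Y1.37 E0.1128
G1 X0.69 Y3.94 E0.1505
G1 X-3.06 Y2.57 E0.1880
G1 X-3.76 Y-1.37 E0.2257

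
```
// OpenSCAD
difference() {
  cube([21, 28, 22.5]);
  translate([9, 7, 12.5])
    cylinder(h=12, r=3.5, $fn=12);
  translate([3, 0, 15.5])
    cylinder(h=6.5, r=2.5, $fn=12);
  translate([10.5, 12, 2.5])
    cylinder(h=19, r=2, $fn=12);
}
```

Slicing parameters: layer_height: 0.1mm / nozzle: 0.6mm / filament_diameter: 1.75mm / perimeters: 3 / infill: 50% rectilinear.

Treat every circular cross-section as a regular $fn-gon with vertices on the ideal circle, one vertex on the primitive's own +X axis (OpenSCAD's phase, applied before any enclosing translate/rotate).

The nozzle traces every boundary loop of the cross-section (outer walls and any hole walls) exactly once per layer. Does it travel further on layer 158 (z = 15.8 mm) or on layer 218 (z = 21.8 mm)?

layer 158 (z = 15.8 mm)

Layer 158 (z = 15.8): the cube (footprint 21×28) is included at this height (perimeter 98.00 mm); the cylinder at (9, 7): section is a regular 12-gon, circumradius r=3.5 (perimeter = 2·12·3.500·sin(180°/12) = 21.74 mm); the r=2.5 cylinder at (3, 0) contributes a regular 12-gon of circumradius 2.5 (perimeter = 2·12·2.500·sin(180°/12) = 15.53 mm); the r=2 cylinder at (10.5, 12) contributes a regular 12-gon of circumradius 2 (perimeter = 2·12·2.000·sin(180°/12) = 12.42 mm); After the difference (first − rest): starting from the 21×28 cube, the r=3.5 cylinder at (9, 7) lies wholly inside it (removes its full 36.75 mm² and its 21.74 mm outline becomes a hole wall); the r=2.5 cylinder at (3, 0) partially overlaps it — only the 9.38 mm² overlap (of its 18.75 mm²) is removed, clipping the outline; the r=2 cylinder at (10.5, 12) partially overlaps it — only the 11.89 mm² overlap (of its 12.00 mm²) is removed, clipping the outline — boundary (outer + 1 inner loop) = 132.15 mm. So its perimeter = 132.15 mm. Layer 218 (z = 21.8): the cube is present — its section is the full 21×28 rectangle (perimeter 98.00 mm); the r=3.5 cylinder at (9, 7) contributes a regular 12-gon of circumradius 3.5 (perimeter = 2·12·3.500·sin(180°/12) = 21.74 mm); the cylinder at (3, 0): section is a regular 12-gon, circumradius r=2.5 (perimeter = 2·12·2.500·sin(180°/12) = 15.53 mm); the cylinder at (10.5, 12) does not reach this height (z outside [2.5, 21.5]); Subtracting the remaining from the first: starting from the 21×28 cube, the r=3.5 cylinder at (9, 7) lies wholly inside it (removes its full 36.75 mm² and its 21.74 mm outline becomes a hole wall); the r=2.5 cylinder at (3, 0) partially overlaps it — only the 9.38 mm² overlap (of its 18.75 mm²) is removed, clipping the outline — boundary (outer + 1 inner loop) = 122.51 mm. So its perimeter = 122.51 mm. Layer 158 is larger (132.15 vs 122.51 mm).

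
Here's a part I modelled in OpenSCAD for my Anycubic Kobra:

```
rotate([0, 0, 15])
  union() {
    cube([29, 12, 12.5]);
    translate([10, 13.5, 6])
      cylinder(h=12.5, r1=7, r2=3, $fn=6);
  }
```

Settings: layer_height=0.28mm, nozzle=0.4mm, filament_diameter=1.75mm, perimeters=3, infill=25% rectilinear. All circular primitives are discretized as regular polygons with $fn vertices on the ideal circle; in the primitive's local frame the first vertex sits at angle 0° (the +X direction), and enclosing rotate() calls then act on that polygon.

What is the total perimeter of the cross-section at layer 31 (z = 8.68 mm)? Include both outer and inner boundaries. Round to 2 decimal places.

93.34 mm

At z = 8.68 mm: the 29×12 cube contributes its full rectangle (perimeter 82.00 mm); the cone at (10, 13.5): at t=0.214 of its height the radius interpolates to r₁+(r₂−r₁)t = 6.142, giving a regular 6-gon of that circumradius (perimeter = 2·6·6.142·sin(180°/6) = 36.85 mm); Merging all regions: the regions partially overlap (shared area 31.88 mm²), so the edge portions inside another operand are dropped and the merged outline is re-measured after clipping — boundary = 93.34 mm; (rotated 15° about Z; rotation is an isometry so areas/perimeters/island counts are preserved). Overall, the cross-section is a single solid region. Total boundary length (outer) = 93.34 mm.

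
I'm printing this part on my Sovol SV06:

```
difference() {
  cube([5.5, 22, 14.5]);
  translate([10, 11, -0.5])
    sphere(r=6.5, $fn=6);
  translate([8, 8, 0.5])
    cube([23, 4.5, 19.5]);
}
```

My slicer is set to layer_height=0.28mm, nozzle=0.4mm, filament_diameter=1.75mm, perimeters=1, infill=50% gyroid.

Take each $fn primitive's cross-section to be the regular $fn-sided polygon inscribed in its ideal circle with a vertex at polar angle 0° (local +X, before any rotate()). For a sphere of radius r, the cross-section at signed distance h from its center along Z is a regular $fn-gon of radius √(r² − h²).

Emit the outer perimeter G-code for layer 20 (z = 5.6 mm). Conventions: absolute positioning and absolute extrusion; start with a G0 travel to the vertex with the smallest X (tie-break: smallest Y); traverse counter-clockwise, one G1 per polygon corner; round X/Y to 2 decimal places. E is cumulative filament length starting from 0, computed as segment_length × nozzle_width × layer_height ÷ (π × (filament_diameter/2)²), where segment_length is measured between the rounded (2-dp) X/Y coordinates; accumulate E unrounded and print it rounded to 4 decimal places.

At z = 5.6 mm: the cube (footprint 5.5×22) is included at this height; the sphere at (10, 11): section is a regular 6-gon, circumradius = √(r²−h²) = √(6.5²−6.1²) = 2.245; the cube at (8, 8) (footprint 23×4.5) is included at this height; Subtracting the remaining from the first: starting from the 5.5×22 cube, the r=6.5 sphere at (10, 11) misses the remaining region (no effect); the 23×4.5 cube at (8, 8) misses the remaining region (no effect) — 1 connected region. The outline is a single polygon with 4 vertices. Extrusion per mm of travel: 0.4 × 0.28 / (π × 0.875²) = 0.046564. Accumulating E over each segment gives final E = 2.5610.

G0 X0.00 Y0.00 Z5.60
G1 X5.50 Y0.00 E0.2561
G1 X5.50 Y22.00 E1.2805
G1 X0.00 Y22.00 E1.5366
G1 X0.00 Y0.00 E2.5610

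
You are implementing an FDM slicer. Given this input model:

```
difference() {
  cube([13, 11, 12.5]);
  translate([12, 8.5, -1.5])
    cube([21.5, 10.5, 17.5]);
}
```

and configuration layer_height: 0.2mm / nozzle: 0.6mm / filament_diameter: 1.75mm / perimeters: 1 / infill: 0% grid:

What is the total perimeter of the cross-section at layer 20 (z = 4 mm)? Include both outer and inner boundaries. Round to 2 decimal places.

At z = 4 mm: the cube (footprint 13×11) is included at this height (perimeter 48.00 mm); the cube at (12, 8.5) (footprint 21.5×10.5) is included at this height (perimeter 64.00 mm); Subtracting the remaining from the first: starting from the 13×11 cube, the 21.5×10.5 cube at (12, 8.5) partially overlaps it — only the 2.50 mm² overlap (of its 225.75 mm²) is removed, clipping the outline — boundary = 48.00 mm. Overall, the cross-section is a single solid region. Total boundary length (outer) = 48.00 mm.

48.00 mm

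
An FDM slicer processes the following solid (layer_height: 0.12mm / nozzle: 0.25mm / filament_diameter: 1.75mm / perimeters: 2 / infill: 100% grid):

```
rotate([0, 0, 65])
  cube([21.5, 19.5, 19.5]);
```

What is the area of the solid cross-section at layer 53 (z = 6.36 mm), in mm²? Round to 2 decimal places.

419.25 mm²

At z = 6.36 mm: the cube (footprint 21.5×19.5) is included at this height (area 419.25 mm²); (rotated 65° about Z; rotation is an isometry so areas/perimeters/island counts are preserved). Overall, the cross-section is a single solid region. Net area = 419.25 mm².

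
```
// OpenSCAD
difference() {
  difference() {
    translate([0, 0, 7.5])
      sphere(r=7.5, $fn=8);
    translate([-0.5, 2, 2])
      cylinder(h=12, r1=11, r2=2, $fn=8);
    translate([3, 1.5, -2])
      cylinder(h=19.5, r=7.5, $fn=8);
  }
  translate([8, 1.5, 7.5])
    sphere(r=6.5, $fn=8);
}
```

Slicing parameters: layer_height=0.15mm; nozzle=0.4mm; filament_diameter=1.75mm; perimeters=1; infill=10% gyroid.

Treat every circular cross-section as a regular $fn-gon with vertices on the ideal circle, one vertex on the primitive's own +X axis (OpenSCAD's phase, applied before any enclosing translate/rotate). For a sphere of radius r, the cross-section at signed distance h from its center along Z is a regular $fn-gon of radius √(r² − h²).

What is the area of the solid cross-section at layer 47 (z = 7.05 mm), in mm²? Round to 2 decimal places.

At z = 7.05 mm: the r=7.5 sphere slices to a regular 8-gon of circumradius 7.486 (√(r²−h²) with h=0.45 from center) (area = (8/2)·7.486²·sin(360°/8) = 158.53 mm²); the cone at (-0.5, 2) contributes a regular 8-gon of circumradius 7.213 (interpolated between r1=11 and r2=2 at t=0.421) (area = (8/2)·7.213²·sin(360°/8) = 147.14 mm²); the r=7.5 cylinder at (3, 1.5) gives a regular 8-gon of circumradius 7.5 (constant along its height) (area = (8/2)·7.500²·sin(360°/8) = 159.10 mm²); Subtracting the remaining from the first: starting from the r=7.5 sphere (158.53 mm²), the cone at (-0.5, 2) partially overlaps it — only the 123.87 mm² overlap (of its 147.14 mm²) is removed, clipping the outline; the r=7.5 cylinder at (3, 1.5) partially overlaps it — only the 15.55 mm² overlap (of its 159.10 mm²) is removed, clipping the outline — area = 19.11 mm²; the sphere at (8, 1.5): section is a regular 8-gon, circumradius = √(r²−h²) = √(6.5²−0.45²) = 6.484 (area = (8/2)·6.484²·sin(360°/8) = 118.93 mm²); Taking the first minus the rest: starting from the result so far (19.11 mm²), the r=6.5 sphere at (8, 1.5) misses the remaining region (no effect) — area = 19.11 mm². Overall, the cross-section is a single solid region. Net area = 19.11 mm².

19.11 mm²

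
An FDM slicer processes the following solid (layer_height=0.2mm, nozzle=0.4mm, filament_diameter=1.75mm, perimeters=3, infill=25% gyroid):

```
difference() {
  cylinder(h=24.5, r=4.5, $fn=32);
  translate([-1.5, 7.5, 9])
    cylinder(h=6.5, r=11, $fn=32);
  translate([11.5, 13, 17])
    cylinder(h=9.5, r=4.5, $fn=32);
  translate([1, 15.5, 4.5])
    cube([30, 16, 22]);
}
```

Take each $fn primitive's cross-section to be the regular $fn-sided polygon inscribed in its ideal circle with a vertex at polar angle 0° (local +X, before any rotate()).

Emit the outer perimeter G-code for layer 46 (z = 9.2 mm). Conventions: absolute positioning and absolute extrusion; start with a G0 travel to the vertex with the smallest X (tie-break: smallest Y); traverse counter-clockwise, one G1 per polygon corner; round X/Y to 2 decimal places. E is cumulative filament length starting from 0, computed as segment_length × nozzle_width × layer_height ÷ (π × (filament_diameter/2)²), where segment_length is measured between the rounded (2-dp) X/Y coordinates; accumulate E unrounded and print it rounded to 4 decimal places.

G0 X-2.97 Y-3.36 Z9.20
G1 X-2.50 Y-3.74 E0.0201
G1 X-1.72 Y-4.16 E0.0496
G1 X-0.88 Y-4.41 E0.0787
G1 X0.00 Y-4.50 E0.1081
G1 X0.88 Y-4.41 E0.1376
G1 X1.72 Y-4.16 E0.1667
G1 X2.50 Y-3.74 E0.1962
G1 X3.18 Y-3.18 E0.2255
G1 X3.74 Y-2.50 E0.2548
G1 X4.03 Y-1.96 E0.2752
G1 X2.71 Y-2.66 E0.3249
G1 X0.65 Y-3.29 E0.3965
G1 X-1.50 Y-3.50 E0.4684
G1 X-2.97 Y-3.36 E0.5175

At z = 9.2 mm: the r=4.5 cylinder contributes a regular 32-gon of circumradius 4.5; the r=11 cylinder at (-1.5, 7.5) gives a regular 32-gon of circumradius 11 (constant along its height); the cylinder at (11.5, 13) does not reach this height (z outside [17, 26.5]); the cube at (1, 15.5) is present — its section is the full 30×16 rectangle; Taking the first minus the rest: starting from the r=4.5 cylinder, the r=11 cylinder at (-1.5, 7.5) partially overlaps it — only the 57.25 mm² overlap (of its 377.69 mm²) is removed, clipping the outline; the 30×16 cube at (1, 15.5) misses the remaining region (no effect) — 1 connected region. The outline is a single polygon with 14 vertices. Extrusion per mm of travel: 0.4 × 0.2 / (π × 0.875²) = 0.033260. Accumulating E over each segment gives final E = 0.5175.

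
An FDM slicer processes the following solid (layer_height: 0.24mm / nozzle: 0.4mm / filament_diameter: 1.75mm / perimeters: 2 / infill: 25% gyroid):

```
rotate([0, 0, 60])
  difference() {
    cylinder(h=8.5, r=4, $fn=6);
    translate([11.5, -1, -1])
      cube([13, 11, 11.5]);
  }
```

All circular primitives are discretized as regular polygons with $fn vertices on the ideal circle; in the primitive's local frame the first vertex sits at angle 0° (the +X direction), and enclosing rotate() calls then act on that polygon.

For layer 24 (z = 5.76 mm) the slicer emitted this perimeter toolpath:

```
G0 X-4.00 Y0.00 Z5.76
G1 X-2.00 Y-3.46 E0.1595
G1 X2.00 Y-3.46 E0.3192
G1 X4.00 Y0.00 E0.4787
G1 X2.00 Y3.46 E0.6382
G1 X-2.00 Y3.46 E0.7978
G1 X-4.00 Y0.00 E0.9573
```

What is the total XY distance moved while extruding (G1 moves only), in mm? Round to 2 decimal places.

23.99 mm

Sum the Euclidean lengths of each G1 segment: total = 23.99 mm.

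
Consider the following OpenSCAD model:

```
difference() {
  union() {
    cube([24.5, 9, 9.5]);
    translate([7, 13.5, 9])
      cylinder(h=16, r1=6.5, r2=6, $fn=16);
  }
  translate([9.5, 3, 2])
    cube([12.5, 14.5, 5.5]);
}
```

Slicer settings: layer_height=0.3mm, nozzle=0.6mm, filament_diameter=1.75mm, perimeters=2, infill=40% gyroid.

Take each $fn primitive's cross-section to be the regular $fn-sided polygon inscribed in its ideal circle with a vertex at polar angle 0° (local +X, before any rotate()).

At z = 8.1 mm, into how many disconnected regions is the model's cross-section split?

At z = 8.1 mm: the cube is present — its section is the full 24.5×9 rectangle; the cone at (7, 13.5) is not intersected at this z (z outside [9, 25]); Merging all regions: only the 24.5×9 cube is present, so the union is just that shape — 1 connected region; the cube at (9.5, 3) is not intersected at this z (z outside [2, 7.5]); Taking the first minus the rest: none of the subtracted shapes is present at this height, so that combined region is unchanged — 1 connected region. The result has 1 disconnected region.

1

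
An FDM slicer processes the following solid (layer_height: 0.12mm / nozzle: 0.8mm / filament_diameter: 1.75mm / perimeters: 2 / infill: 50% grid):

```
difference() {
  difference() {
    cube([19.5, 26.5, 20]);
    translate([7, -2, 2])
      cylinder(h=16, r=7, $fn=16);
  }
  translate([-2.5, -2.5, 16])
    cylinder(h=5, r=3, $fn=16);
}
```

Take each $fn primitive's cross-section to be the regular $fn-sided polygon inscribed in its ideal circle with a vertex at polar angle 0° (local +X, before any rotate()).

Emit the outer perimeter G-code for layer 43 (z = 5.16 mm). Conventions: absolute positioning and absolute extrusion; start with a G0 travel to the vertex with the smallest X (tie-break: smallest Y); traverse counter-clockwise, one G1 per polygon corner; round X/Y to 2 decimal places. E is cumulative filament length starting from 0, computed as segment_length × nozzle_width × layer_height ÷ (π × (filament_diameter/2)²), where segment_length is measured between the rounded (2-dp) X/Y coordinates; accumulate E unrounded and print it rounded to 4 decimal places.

G0 X0.00 Y0.00 Z5.16
G1 X0.40 Y0.00 E0.0160
G1 X0.53 Y0.68 E0.0436
G1 X2.05 Y2.95 E0.1526
G1 X4.32 Y4.47 E0.2617
G1 X7.00 Y5.00 E0.3707
G1 X9.68 Y4.47 E0.4797
G1 X11.95 Y2.95 E0.5888
G1 X13.47 Y0.68 E0.6978
G1 X13.60 Y0.00 E0.7254
G1 X19.50 Y0.00 E0.9609
G1 X19.50 Y26.50 E2.0186
G1 X0.00 Y26.50 E2.7969
G1 X0.00 Y0.00 E3.8546

At z = 5.16 mm: the 19.5×26.5 cube contributes its full rectangle; the r=7 cylinder at (7, -2) gives a regular 16-gon of circumradius 7 (constant along its height); Subtracting the remaining from the first: starting from the 19.5×26.5 cube, the r=7 cylinder at (7, -2) partially overlaps it — only the 47.80 mm² overlap (of its 150.01 mm²) is removed, clipping the outline — 1 connected region; the cylinder at (-2.5, -2.5) does not reach this height (z outside [16, 21]); After the difference (first − rest): none of the subtracted shapes is present at this height, so that combined region is unchanged — 1 connected region. The outline is a single polygon with 13 vertices. Extrusion per mm of travel: 0.8 × 0.12 / (π × 0.875²) = 0.039912. Accumulating E over each segment gives final E = 3.8546.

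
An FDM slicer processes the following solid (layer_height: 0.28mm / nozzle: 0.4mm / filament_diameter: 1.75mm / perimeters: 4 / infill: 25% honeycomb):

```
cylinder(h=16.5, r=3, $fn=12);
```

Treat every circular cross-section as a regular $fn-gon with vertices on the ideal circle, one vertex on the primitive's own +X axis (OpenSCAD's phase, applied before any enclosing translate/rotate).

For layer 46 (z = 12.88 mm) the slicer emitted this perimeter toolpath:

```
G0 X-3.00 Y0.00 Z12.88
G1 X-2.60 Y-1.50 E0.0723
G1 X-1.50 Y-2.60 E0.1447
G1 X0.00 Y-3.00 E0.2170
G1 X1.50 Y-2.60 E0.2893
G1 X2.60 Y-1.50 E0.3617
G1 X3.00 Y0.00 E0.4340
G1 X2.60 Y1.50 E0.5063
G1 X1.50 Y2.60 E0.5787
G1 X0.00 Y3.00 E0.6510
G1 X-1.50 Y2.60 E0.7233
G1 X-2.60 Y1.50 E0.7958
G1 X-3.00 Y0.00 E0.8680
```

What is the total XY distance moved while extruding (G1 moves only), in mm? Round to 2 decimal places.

18.64 mm

Sum the Euclidean lengths of each G1 segment: total = 18.64 mm.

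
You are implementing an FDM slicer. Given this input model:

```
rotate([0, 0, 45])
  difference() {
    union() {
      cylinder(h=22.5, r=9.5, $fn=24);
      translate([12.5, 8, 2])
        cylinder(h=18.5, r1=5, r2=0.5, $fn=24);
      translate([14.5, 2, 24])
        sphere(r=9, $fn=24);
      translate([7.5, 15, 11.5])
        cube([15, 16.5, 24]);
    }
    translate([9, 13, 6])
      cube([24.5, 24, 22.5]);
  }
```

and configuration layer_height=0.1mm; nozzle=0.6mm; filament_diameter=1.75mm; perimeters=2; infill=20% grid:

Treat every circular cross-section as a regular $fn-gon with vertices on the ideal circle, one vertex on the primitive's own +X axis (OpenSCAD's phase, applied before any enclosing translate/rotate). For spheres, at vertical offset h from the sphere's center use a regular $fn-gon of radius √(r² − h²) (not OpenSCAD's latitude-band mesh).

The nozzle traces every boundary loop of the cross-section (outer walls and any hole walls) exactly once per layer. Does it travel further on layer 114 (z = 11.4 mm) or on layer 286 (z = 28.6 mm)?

layer 286 (z = 28.6 mm)

Layer 114 (z = 11.4): the cylinder: section is a regular 24-gon, circumradius r=9.5 (perimeter = 2·24·9.500·sin(180°/24) = 59.52 mm); the cone at (12.5, 8): at t=0.508 of its height the radius interpolates to r₁+(r₂−r₁)t = 2.714, giving a regular 24-gon of that circumradius (perimeter = 2·24·2.714·sin(180°/24) = 17.00 mm); the sphere at (14.5, 2) is absent (|z−center|=12.600 > r=9); the cube at (7.5, 15) is absent (z outside [11.5, 35.5]); Merging all regions: the 2 present regions are separate (no shared area or edge), so areas and boundary lengths simply add and each stays a separate island — boundary = 76.52 mm; the 24.5×24 cube at (9, 13) contributes its full rectangle (perimeter 97.00 mm); Subtracting the remaining from the first: starting from that combined region, the 24.5×24 cube at (9, 13) misses the remaining region (no effect) — boundary = 76.52 mm; (whole slice rotated 45° about Z — lengths, areas and connectivity unchanged). So its perimeter = 76.52 mm. Layer 286 (z = 28.6): the cylinder is not intersected at this z (z outside [0, 22.5]); the cone at (12.5, 8) is absent (z outside [2, 20.5]); the sphere at (14.5, 2): section is a regular 24-gon, circumradius = √(r²−h²) = √(9²−4.6²) = 7.736 (perimeter = 2·24·7.736·sin(180°/24) = 48.47 mm); the cube at (7.5, 15) is present — its section is the full 15×16.5 rectangle (perimeter 63.00 mm); Taking the union: the 2 present regions are separate (no shared area or edge), so areas and boundary lengths simply add and each stays a separate island — boundary = 111.47 mm; the cube at (9, 13) is not intersected at this z (z outside [6, 28.5]); Taking the first minus the rest: none of the subtracted shapes is present at this height, so the result so far is unchanged — boundary = 111.47 mm; (rotated 45° about Z; rotation is an isometry so areas/perimeters/island counts are preserved). So its perimeter = 111.47 mm. Layer 286 is larger (111.47 vs 76.52 mm).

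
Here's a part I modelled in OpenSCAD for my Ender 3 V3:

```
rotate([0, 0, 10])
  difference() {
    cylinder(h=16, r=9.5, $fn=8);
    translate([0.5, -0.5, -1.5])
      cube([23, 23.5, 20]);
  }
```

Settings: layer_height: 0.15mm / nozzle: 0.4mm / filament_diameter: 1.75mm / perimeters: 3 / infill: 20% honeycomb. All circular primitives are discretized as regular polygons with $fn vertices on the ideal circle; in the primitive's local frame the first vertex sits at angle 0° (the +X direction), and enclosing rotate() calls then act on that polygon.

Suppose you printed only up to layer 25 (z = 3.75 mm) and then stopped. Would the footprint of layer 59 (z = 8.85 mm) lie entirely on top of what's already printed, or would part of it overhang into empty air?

Compare the two slices. At z = 3.75: the r=9.5 cylinder contributes a regular 8-gon of circumradius 9.5 (area = (8/2)·9.500²·sin(360°/8) = 255.27 mm²); the cube at (0.5, -0.5) (footprint 23×23.5) is included at this height (area 540.50 mm²); Subtracting the remaining from the first: starting from the r=9.5 cylinder (255.27 mm²), the 23×23.5 cube at (0.5, -0.5) partially overlaps it — only the 63.57 mm² overlap (of its 540.50 mm²) is removed, clipping the outline — area = 191.70 mm²; (rotated 10° about Z; rotation is an isometry so areas/perimeters/island counts are preserved). At z = 8.85: the r=9.5 cylinder gives a regular 8-gon of circumradius 9.5 (constant along its height) (area = (8/2)·9.500²·sin(360°/8) = 255.27 mm²); the cube at (0.5, -0.5) (footprint 23×23.5) is included at this height (area 540.50 mm²); After the difference (first − rest): starting from the r=9.5 cylinder (255.27 mm²), the 23×23.5 cube at (0.5, -0.5) partially overlaps it — only the 63.57 mm² overlap (of its 540.50 mm²) is removed, clipping the outline — area = 191.70 mm²; (rotated 10° about Z; rotation is an isometry so areas/perimeters/island counts are preserved). Checking containment: the cross-section at z = 8.85 is a subset of the cross-section at z = 3.75.

entirely on top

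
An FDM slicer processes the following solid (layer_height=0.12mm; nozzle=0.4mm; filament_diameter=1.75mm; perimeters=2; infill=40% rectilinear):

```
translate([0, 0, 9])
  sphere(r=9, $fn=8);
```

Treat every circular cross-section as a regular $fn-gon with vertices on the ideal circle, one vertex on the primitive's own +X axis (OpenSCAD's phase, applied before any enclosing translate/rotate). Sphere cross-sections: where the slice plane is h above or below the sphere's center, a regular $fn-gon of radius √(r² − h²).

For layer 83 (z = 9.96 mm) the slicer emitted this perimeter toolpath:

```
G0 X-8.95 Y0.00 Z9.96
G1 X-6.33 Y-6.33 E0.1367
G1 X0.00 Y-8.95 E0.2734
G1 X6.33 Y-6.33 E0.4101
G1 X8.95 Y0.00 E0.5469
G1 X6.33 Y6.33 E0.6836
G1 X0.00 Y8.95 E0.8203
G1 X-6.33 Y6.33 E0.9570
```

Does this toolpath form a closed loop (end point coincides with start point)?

Start point (G0): (-8.95, 0.00). End point (last G1): the path does not return to the start — open.

no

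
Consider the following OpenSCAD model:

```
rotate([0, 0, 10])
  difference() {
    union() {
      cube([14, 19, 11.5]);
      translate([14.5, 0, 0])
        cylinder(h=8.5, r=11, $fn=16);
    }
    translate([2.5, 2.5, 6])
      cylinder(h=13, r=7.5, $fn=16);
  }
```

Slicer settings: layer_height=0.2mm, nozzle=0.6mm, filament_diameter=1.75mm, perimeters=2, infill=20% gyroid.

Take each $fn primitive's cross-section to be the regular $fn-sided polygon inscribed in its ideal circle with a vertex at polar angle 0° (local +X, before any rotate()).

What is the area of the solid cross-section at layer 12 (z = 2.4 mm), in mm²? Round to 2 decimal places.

549.30 mm²

At z = 2.4 mm: the cube (footprint 14×19) is included at this height (area 266.00 mm²); the r=11 cylinder at (14.5, 0) gives a regular 16-gon of circumradius 11 (constant along its height) (area = (16/2)·11.000²·sin(360°/16) = 370.44 mm²); Merging all regions: the regions partially overlap — summed areas 636.44 mm² minus the doubly-counted overlap 87.13 mm² gives 549.30 mm² — area = 549.30 mm²; the cylinder at (2.5, 2.5) is not intersected at this z (z outside [6, 19]); After the difference (first − rest): none of the subtracted shapes is present at this height, so that combined region is unchanged — area = 549.30 mm²; (whole slice rotated 10° about Z — lengths, areas and connectivity unchanged). Overall, the cross-section is a single solid region. Net area = 549.30 mm².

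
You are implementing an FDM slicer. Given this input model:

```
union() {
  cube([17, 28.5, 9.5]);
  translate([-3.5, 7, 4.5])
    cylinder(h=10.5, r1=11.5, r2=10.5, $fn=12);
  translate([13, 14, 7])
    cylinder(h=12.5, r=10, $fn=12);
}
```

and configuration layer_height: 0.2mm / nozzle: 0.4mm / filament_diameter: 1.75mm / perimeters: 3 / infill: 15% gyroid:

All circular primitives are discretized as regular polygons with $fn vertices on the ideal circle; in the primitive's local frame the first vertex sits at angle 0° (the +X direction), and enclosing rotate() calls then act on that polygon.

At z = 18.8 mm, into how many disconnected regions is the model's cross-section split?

At z = 18.8 mm: the cube does not reach this height (z outside [0, 9.5]); the cone at (-3.5, 7) is absent (z outside [4.5, 15]); the cylinder at (13, 14): section is a regular 12-gon, circumradius r=10; Combining (union): only the r=10 cylinder at (13, 14) is present, so the union is just that shape — 1 connected region. The result has 1 disconnected region.

1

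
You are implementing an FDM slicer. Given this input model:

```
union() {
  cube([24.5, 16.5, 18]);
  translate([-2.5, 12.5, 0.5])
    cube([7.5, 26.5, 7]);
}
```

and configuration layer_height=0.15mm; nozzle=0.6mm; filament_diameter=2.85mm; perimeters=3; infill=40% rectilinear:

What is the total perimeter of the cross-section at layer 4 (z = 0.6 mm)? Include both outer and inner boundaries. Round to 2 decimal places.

132.00 mm

At z = 0.6 mm: the cube is present — its section is the full 24.5×16.5 rectangle (perimeter 82.00 mm); the cube at (-2.5, 12.5) is present — its section is the full 7.5×26.5 rectangle (perimeter 68.00 mm); Merging all regions: the regions partially overlap (shared area 20.00 mm²), so the edge portions inside another operand are dropped and the merged outline is re-measured after clipping — boundary = 132.00 mm. Overall, the cross-section is a single solid region. Total boundary length (outer) = 132.00 mm.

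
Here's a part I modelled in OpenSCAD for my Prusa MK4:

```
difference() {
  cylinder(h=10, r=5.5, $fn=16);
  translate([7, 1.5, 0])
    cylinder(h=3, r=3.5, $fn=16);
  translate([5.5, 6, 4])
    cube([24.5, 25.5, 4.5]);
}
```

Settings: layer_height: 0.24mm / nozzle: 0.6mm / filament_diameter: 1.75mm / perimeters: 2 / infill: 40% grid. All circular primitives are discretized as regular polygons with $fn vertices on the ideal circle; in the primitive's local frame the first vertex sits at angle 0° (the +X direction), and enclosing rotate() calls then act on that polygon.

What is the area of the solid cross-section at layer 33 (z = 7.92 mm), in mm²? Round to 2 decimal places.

At z = 7.92 mm: the r=5.5 cylinder gives a regular 16-gon of circumradius 5.5 (constant along its height) (area = (16/2)·5.500²·sin(360°/16) = 92.61 mm²); the cylinder at (7, 1.5) is absent (z outside [0, 3]); the cube at (5.5, 6) is present — its section is the full 24.5×25.5 rectangle (area 624.75 mm²); After the difference (first − rest): starting from the r=5.5 cylinder (92.61 mm²), the 24.5×25.5 cube at (5.5, 6) misses the remaining region (no effect) — area = 92.61 mm². Overall, the cross-section is a single solid region. Net area = 92.61 mm².

92.61 mm²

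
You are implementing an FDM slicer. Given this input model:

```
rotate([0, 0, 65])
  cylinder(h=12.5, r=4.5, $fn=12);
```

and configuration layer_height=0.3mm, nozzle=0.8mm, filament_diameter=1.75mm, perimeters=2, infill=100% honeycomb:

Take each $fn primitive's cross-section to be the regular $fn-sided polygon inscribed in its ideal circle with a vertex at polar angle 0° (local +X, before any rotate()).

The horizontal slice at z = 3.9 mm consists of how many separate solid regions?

At z = 3.9 mm: the r=4.5 cylinder gives a regular 12-gon of circumradius 4.5 (constant along its height); (rotated 65° about Z; rotation is an isometry so areas/perimeters/island counts are preserved). The result has 1 disconnected region.

1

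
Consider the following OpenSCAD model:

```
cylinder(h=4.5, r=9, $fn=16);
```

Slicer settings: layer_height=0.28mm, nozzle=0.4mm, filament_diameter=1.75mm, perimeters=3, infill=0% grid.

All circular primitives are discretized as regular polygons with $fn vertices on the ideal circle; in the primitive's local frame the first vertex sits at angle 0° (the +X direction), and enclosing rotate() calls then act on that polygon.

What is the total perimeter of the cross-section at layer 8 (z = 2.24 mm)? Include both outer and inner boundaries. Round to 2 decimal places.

At z = 2.24 mm: the r=9 cylinder contributes a regular 16-gon of circumradius 9 (perimeter = 2·16·9.000·sin(180°/16) = 56.19 mm). Overall, the cross-section is a single solid region. Total boundary length (outer) = 56.19 mm.

56.19 mm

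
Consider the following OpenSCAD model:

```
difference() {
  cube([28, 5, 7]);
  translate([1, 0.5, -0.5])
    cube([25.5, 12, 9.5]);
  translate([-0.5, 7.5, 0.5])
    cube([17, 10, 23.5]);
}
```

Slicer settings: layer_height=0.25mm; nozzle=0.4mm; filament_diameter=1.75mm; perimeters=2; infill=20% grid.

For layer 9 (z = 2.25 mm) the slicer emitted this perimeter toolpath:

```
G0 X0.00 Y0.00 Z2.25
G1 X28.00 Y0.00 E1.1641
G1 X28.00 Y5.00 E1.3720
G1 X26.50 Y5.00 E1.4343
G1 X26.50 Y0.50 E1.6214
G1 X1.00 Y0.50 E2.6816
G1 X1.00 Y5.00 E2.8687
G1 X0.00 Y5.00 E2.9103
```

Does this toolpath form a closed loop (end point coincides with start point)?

no

Start point (G0): (0.00, 0.00). End point (last G1): the path does not return to the start — open.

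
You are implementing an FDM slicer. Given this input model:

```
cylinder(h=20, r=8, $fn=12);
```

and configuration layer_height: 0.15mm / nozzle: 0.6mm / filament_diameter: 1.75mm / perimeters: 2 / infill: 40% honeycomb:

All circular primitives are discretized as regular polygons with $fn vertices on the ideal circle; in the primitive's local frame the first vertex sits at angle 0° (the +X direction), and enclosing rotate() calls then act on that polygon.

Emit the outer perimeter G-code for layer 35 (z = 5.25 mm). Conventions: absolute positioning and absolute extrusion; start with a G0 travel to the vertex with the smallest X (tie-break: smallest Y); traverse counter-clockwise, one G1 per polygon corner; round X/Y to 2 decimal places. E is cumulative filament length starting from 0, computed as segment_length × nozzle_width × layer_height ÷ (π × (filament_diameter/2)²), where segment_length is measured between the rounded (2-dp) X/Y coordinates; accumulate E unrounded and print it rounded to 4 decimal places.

G0 X-8.00 Y0.00 Z5.25
G1 X-6.93 Y-4.00 E0.1549
G1 X-4.00 Y-6.93 E0.3100
G1 X0.00 Y-8.00 E0.4649
G1 X4.00 Y-6.93 E0.6198
G1 X6.93 Y-4.00 E0.7749
G1 X8.00 Y0.00 E0.9298
G1 X6.93 Y4.00 E1.0848
G1 X4.00 Y6.93 E1.2398
G1 X0.00 Y8.00 E1.3947
G1 X-4.00 Y6.93 E1.5497
G1 X-6.93 Y4.00 E1.7047
G1 X-8.00 Y0.00 E1.8596

At z = 5.25 mm: the r=8 cylinder contributes a regular 12-gon of circumradius 8. The outline is a single polygon with 12 vertices. Extrusion per mm of travel: 0.6 × 0.15 / (π × 0.875²) = 0.037418. Accumulating E over each segment gives final E = 1.8596.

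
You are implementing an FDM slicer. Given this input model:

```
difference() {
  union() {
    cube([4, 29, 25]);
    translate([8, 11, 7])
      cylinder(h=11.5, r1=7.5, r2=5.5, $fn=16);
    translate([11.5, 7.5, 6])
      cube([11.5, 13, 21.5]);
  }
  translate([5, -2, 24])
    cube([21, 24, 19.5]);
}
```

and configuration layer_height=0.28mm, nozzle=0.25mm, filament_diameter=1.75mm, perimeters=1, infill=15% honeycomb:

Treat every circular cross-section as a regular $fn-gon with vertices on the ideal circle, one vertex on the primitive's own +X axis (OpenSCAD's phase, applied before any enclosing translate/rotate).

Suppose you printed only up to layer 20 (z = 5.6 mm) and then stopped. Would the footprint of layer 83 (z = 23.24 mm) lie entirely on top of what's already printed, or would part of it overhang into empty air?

Compare the two slices. At z = 5.6: the 4×29 cube contributes its full rectangle (area 116.00 mm²); the cone at (8, 11) does not reach this height (z outside [7, 18.5]); the cube at (11.5, 7.5) does not reach this height (z outside [6, 27.5]); Combining (union): only the 4×29 cube is present, so the union is just that shape — area = 116.00 mm²; the cube at (5, -2) does not reach this height (z outside [24, 43.5]); After the difference (first − rest): none of the subtracted shapes is present at this height, so the result so far is unchanged — area = 116.00 mm². At z = 23.24: the 4×29 cube contributes its full rectangle (area 116.00 mm²); the cone at (8, 11) is absent (z outside [7, 18.5]); the cube at (11.5, 7.5) (footprint 11.5×13) is included at this height (area 149.50 mm²); Taking the union: the 2 present regions are separate (no shared area or edge), so areas and boundary lengths simply add and each stays a separate island — area = 265.50 mm²; the cube at (5, -2) is not intersected at this z (z outside [24, 43.5]); Taking the first minus the rest: none of the subtracted shapes is present at this height, so the result so far is unchanged — area = 265.50 mm². Checking containment: at z = 23.24 the cross-section extends beyond the z = 5.6 cross-section by about 149.50 mm².

part overhangs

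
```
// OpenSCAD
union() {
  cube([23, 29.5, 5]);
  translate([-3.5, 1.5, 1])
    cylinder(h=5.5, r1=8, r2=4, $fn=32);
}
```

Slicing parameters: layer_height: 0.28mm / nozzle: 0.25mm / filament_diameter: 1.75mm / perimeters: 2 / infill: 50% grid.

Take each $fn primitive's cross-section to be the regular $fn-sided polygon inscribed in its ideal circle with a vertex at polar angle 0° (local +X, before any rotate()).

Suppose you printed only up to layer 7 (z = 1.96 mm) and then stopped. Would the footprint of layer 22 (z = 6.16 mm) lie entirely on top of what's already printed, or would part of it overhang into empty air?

entirely on top

Compare the two slices. At z = 1.96: the 23×29.5 cube contributes its full rectangle (area 678.50 mm²); the cone at (-3.5, 1.5) contributes a regular 32-gon of circumradius 7.302 (interpolated between r1=8 and r2=4 at t=0.175) (area = (32/2)·7.302²·sin(360°/32) = 166.42 mm²); Taking the union: the regions partially overlap — summed areas 844.92 mm² minus the doubly-counted overlap 22.74 mm² gives 822.18 mm² — area = 822.18 mm². At z = 6.16: the cube is not intersected at this z (z outside [0, 5]); the cone at (-3.5, 1.5): at t=0.938 of its height the radius interpolates to r₁+(r₂−r₁)t = 4.247, giving a regular 32-gon of that circumradius (area = (32/2)·4.247²·sin(360°/32) = 56.31 mm²); Merging all regions: only the cone at (-3.5, 1.5) is present, so the union is just that shape — area = 56.31 mm². Checking containment: the cross-section at z = 6.16 is a subset of the cross-section at z = 1.96.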